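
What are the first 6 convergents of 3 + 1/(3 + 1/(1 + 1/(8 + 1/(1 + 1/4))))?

Using the convergent recurrence p_i = a_i*p_{i-1} + p_{i-2}, q_i = a_i*q_{i-1} + q_{i-2} with p_{-2}=0, p_{-1}=1, q_{-2}=1, q_{-1}=0:
  i=0: a_0=3, p_0 = 3*1 + 0 = 3, q_0 = 3*0 + 1 = 1.
  i=1: a_1=3, p_1 = 3*3 + 1 = 10, q_1 = 3*1 + 0 = 3.
  i=2: a_2=1, p_2 = 1*10 + 3 = 13, q_2 = 1*3 + 1 = 4.
  i=3: a_3=8, p_3 = 8*13 + 10 = 114, q_3 = 8*4 + 3 = 35.
  i=4: a_4=1, p_4 = 1*114 + 13 = 127, q_4 = 1*35 + 4 = 39.
  i=5: a_5=4, p_5 = 4*127 + 114 = 622, q_5 = 4*39 + 35 = 191.

3/1, 10/3, 13/4, 114/35, 127/39, 622/191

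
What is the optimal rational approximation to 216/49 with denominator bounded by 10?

Expand x = 216/49 as a continued fraction with the Euclidean algorithm:
  216 = 4*49 + 20, so a_0 = 4.
  49 = 2*20 + 9, so a_1 = 2.
  20 = 2*9 + 2, so a_2 = 2.
  9 = 4*2 + 1, so a_3 = 4.
  2 = 2*1 + 0, so a_4 = 2.
so x = [4; 2, 2, 4, 2].
Convergents (p_i = a_i*p_{i-1} + p_{i-2}, q_i = a_i*q_{i-1} + q_{i-2} with p_{-2}=0, p_{-1}=1, q_{-2}=1, q_{-1}=0), until the denominator exceeds 10:
  i=0: a_0=4, p_0 = 4*1 + 0 = 4, q_0 = 4*0 + 1 = 1.
  i=1: a_1=2, p_1 = 2*4 + 1 = 9, q_1 = 2*1 + 0 = 2.
  i=2: a_2=2, p_2 = 2*9 + 4 = 22, q_2 = 2*2 + 1 = 5.
  i=3: a_3=4, p_3 = 4*22 + 9 = 97, q_3 = 4*5 + 2 = 22.
q_3 = 22 > 10, so the last convergent with denominator <= 10 is p_2/q_2 = 22/5.
The closest fraction with denominator <= 10 is either p_2/q_2 or the intermediate fraction (k*p_2 + p_1)/(k*q_2 + q_1) with the largest k >= 1 whose denominator stays <= 10; these approach x as k grows, and every other convergent or intermediate fraction in range is farther away.
Largest k: floor((10 - q_1)/q_2) = floor((10 - 2)/5) = 1.
That gives (1*22 + 9)/(1*5 + 2) = 31/7.
Compare the errors: |x - 22/5| = |216*5 - 22*49|/(49*5) = 2/245, and |x - 31/7| = |216*7 - 31*49|/(49*7) = 7/343.
Cross-multiplying, 2*343 = 686 < 1715 = 7*245, so 2/245 is smaller: the convergent 22/5 is closer to x than 31/7.

22/5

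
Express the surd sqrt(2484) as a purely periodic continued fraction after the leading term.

Write x_i = (sqrt(2484) + m_i)/d_i with (m_0, d_0) = (0, 1). a_0 = floor(sqrt(2484)) = 49, since 49^2 = 2401 <= 2484 < 2500 = 50^2.
Iterate m_{i+1} = d_i*a_i - m_i, d_{i+1} = (2484 - m_{i+1}^2)/d_i, a_{i+1} = floor((a_0 + m_{i+1})/d_{i+1}):
  m_1 = 1*49 - 0 = 49, d_1 = (2484 - 49^2)/1 = 83/1 = 83, a_1 = floor((49 + 49)/83) = 1.
  m_2 = 83*1 - 49 = 34, d_2 = (2484 - 34^2)/83 = 1328/83 = 16, a_2 = floor((49 + 34)/16) = 5.
  m_3 = 16*5 - 34 = 46, d_3 = (2484 - 46^2)/16 = 368/16 = 23, a_3 = floor((49 + 46)/23) = 4.
  m_4 = 23*4 - 46 = 46, d_4 = (2484 - 46^2)/23 = 368/23 = 16, a_4 = floor((49 + 46)/16) = 5.
  m_5 = 16*5 - 46 = 34, d_5 = (2484 - 34^2)/16 = 1328/16 = 83, a_5 = floor((49 + 34)/83) = 1.
  m_6 = 83*1 - 34 = 49, d_6 = (2484 - 49^2)/83 = 83/83 = 1, a_6 = floor((49 + 49)/1) = 98.
  m_7 = 1*98 - 49 = 49, d_7 = (2484 - 49^2)/1 = 83/1 = 83: (m_7, d_7) = (m_1, d_1) = (49, 83), so from here the quotients repeat a_1, ..., a_6; the period length is 6.
Hence the expansion of sqrt(2484) is a_0 = 49 followed by the repeating block 1, 5, 4, 5, 1, 98 (period 6).

[49; (1, 5, 4, 5, 1, 98)]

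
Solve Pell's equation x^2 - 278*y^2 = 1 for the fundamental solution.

First expand sqrt(278) as a continued fraction. With x_i = (sqrt(278) + m_i)/d_i and (m_0, d_0) = (0, 1): a_0 = floor(sqrt(278)) = 16, since 16^2 = 256 <= 278 < 289 = 17^2.
Iterate m_{i+1} = d_i*a_i - m_i, d_{i+1} = (278 - m_{i+1}^2)/d_i, a_{i+1} = floor((a_0 + m_{i+1})/d_{i+1}):
  m_1 = 1*16 - 0 = 16, d_1 = (278 - 16^2)/1 = 22/1 = 22, a_1 = floor((16 + 16)/22) = 1.
  m_2 = 22*1 - 16 = 6, d_2 = (278 - 6^2)/22 = 242/22 = 11, a_2 = floor((16 + 6)/11) = 2.
  m_3 = 11*2 - 6 = 16, d_3 = (278 - 16^2)/11 = 22/11 = 2, a_3 = floor((16 + 16)/2) = 16.
  m_4 = 2*16 - 16 = 16, d_4 = (278 - 16^2)/2 = 22/2 = 11, a_4 = floor((16 + 16)/11) = 2.
  m_5 = 11*2 - 16 = 6, d_5 = (278 - 6^2)/11 = 242/11 = 22, a_5 = floor((16 + 6)/22) = 1.
  m_6 = 22*1 - 6 = 16, d_6 = (278 - 16^2)/22 = 22/22 = 1, a_6 = floor((16 + 16)/1) = 32.
  m_7 = 1*32 - 16 = 16, d_7 = (278 - 16^2)/1 = 22/1 = 22: (m_7, d_7) = (m_1, d_1) = (16, 22), so from here the quotients repeat a_1, ..., a_6; the period length is 6.
So sqrt(278) = [16; (1, 2, 16, 2, 1, 32)] with period length k = 6.
k is even, so the fundamental solution of x^2 - 278y^2 = 1 is (p_{k-1}, q_{k-1}) = (p_5, q_5); compute convergents through index 5.
Convergents (p_i = a_i*p_{i-1} + p_{i-2}, q_i = a_i*q_{i-1} + q_{i-2} with p_{-2}=0, p_{-1}=1, q_{-2}=1, q_{-1}=0):
  i=0: a_0=16, p_0 = 16*1 + 0 = 16, q_0 = 16*0 + 1 = 1.
  i=1: a_1=1, p_1 = 1*16 + 1 = 17, q_1 = 1*1 + 0 = 1.
  i=2: a_2=2, p_2 = 2*17 + 16 = 50, q_2 = 2*1 + 1 = 3.
  i=3: a_3=16, p_3 = 16*50 + 17 = 817, q_3 = 16*3 + 1 = 49.
  i=4: a_4=2, p_4 = 2*817 + 50 = 1684, q_4 = 2*49 + 3 = 101.
  i=5: a_5=1, p_5 = 1*1684 + 817 = 2501, q_5 = 1*101 + 49 = 150.
Check: 2501^2 - 278*150^2 = 6255001 - 6255000 = 1, so (x, y) = (2501, 150) solves the equation, and by the theorem it is the least positive solution.

(x, y) = (2501, 150)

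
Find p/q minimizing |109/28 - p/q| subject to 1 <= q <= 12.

35/9

Expand x = 109/28 as a continued fraction with the Euclidean algorithm:
  109 = 3*28 + 25, so a_0 = 3.
  28 = 1*25 + 3, so a_1 = 1.
  25 = 8*3 + 1, so a_2 = 8.
  3 = 3*1 + 0, so a_3 = 3.
so x = [3; 1, 8, 3].
Convergents (p_i = a_i*p_{i-1} + p_{i-2}, q_i = a_i*q_{i-1} + q_{i-2} with p_{-2}=0, p_{-1}=1, q_{-2}=1, q_{-1}=0), until the denominator exceeds 12:
  i=0: a_0=3, p_0 = 3*1 + 0 = 3, q_0 = 3*0 + 1 = 1.
  i=1: a_1=1, p_1 = 1*3 + 1 = 4, q_1 = 1*1 + 0 = 1.
  i=2: a_2=8, p_2 = 8*4 + 3 = 35, q_2 = 8*1 + 1 = 9.
  i=3: a_3=3, p_3 = 3*35 + 4 = 109, q_3 = 3*9 + 1 = 28.
q_3 = 28 > 12, so the last convergent with denominator <= 12 is p_2/q_2 = 35/9.
The closest fraction with denominator <= 12 is either p_2/q_2 or the intermediate fraction (k*p_2 + p_1)/(k*q_2 + q_1) with the largest k >= 1 whose denominator stays <= 12; these approach x as k grows, and every other convergent or intermediate fraction in range is farther away.
Largest k: floor((12 - q_1)/q_2) = floor((12 - 1)/9) = 1.
That gives (1*35 + 4)/(1*9 + 1) = 39/10.
Compare the errors: |x - 35/9| = |109*9 - 35*28|/(28*9) = 1/252, and |x - 39/10| = |109*10 - 39*28|/(28*10) = 2/280.
Cross-multiplying, 1*280 = 280 < 504 = 2*252, so 1/252 is smaller: the convergent 35/9 is closer to x than 39/10.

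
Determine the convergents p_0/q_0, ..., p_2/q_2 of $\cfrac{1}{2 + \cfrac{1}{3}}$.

0/1, 1/2, 3/7

Using the convergent recurrence p_i = a_i*p_{i-1} + p_{i-2}, q_i = a_i*q_{i-1} + q_{i-2} with p_{-2}=0, p_{-1}=1, q_{-2}=1, q_{-1}=0:
  i=0: a_0=0, p_0 = 0*1 + 0 = 0, q_0 = 0*0 + 1 = 1.
  i=1: a_1=2, p_1 = 2*0 + 1 = 1, q_1 = 2*1 + 0 = 2.
  i=2: a_2=3, p_2 = 3*1 + 0 = 3, q_2 = 3*2 + 1 = 7.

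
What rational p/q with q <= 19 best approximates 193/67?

Expand x = 193/67 as a continued fraction with the Euclidean algorithm:
  193 = 2*67 + 59, so a_0 = 2.
  67 = 1*59 + 8, so a_1 = 1.
  59 = 7*8 + 3, so a_2 = 7.
  8 = 2*3 + 2, so a_3 = 2.
  3 = 1*2 + 1, so a_4 = 1.
  2 = 2*1 + 0, so a_5 = 2.
so x = [2; 1, 7, 2, 1, 2].
Convergents (p_i = a_i*p_{i-1} + p_{i-2}, q_i = a_i*q_{i-1} + q_{i-2} with p_{-2}=0, p_{-1}=1, q_{-2}=1, q_{-1}=0), until the denominator exceeds 19:
  i=0: a_0=2, p_0 = 2*1 + 0 = 2, q_0 = 2*0 + 1 = 1.
  i=1: a_1=1, p_1 = 1*2 + 1 = 3, q_1 = 1*1 + 0 = 1.
  i=2: a_2=7, p_2 = 7*3 + 2 = 23, q_2 = 7*1 + 1 = 8.
  i=3: a_3=2, p_3 = 2*23 + 3 = 49, q_3 = 2*8 + 1 = 17.
  i=4: a_4=1, p_4 = 1*49 + 23 = 72, q_4 = 1*17 + 8 = 25.
q_4 = 25 > 19, so the last convergent with denominator <= 19 is p_3/q_3 = 49/17.
The closest fraction with denominator <= 19 is either p_3/q_3 or the intermediate fraction (k*p_3 + p_2)/(k*q_3 + q_2) with the largest k >= 1 whose denominator stays <= 19; these approach x as k grows, and every other convergent or intermediate fraction in range is farther away.
Largest k: floor((19 - q_2)/q_3) = floor((19 - 8)/17) = 0.
Since k = 0, no intermediate fraction beyond p_3/q_3 has denominator <= 19, so the convergent 49/17 is the closest (its error is |193*17 - 49*67|/(67*17) = 2/1139).

49/17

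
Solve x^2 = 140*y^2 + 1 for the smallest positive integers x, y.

(x, y) = (71, 6)

First expand sqrt(140) as a continued fraction. With x_i = (sqrt(140) + m_i)/d_i and (m_0, d_0) = (0, 1): a_0 = floor(sqrt(140)) = 11, since 11^2 = 121 <= 140 < 144 = 12^2.
Iterate m_{i+1} = d_i*a_i - m_i, d_{i+1} = (140 - m_{i+1}^2)/d_i, a_{i+1} = floor((a_0 + m_{i+1})/d_{i+1}):
  m_1 = 1*11 - 0 = 11, d_1 = (140 - 11^2)/1 = 19/1 = 19, a_1 = floor((11 + 11)/19) = 1.
  m_2 = 19*1 - 11 = 8, d_2 = (140 - 8^2)/19 = 76/19 = 4, a_2 = floor((11 + 8)/4) = 4.
  m_3 = 4*4 - 8 = 8, d_3 = (140 - 8^2)/4 = 76/4 = 19, a_3 = floor((11 + 8)/19) = 1.
  m_4 = 19*1 - 8 = 11, d_4 = (140 - 11^2)/19 = 19/19 = 1, a_4 = floor((11 + 11)/1) = 22.
  m_5 = 1*22 - 11 = 11, d_5 = (140 - 11^2)/1 = 19/1 = 19: (m_5, d_5) = (m_1, d_1) = (11, 19), so from here the quotients repeat a_1, ..., a_4; the period length is 4.
So sqrt(140) = [11; (1, 4, 1, 22)] with period length k = 4.
k is even, so the fundamental solution of x^2 - 140y^2 = 1 is (p_{k-1}, q_{k-1}) = (p_3, q_3); compute convergents through index 3.
Convergents (p_i = a_i*p_{i-1} + p_{i-2}, q_i = a_i*q_{i-1} + q_{i-2} with p_{-2}=0, p_{-1}=1, q_{-2}=1, q_{-1}=0):
  i=0: a_0=11, p_0 = 11*1 + 0 = 11, q_0 = 11*0 + 1 = 1.
  i=1: a_1=1, p_1 = 1*11 + 1 = 12, q_1 = 1*1 + 0 = 1.
  i=2: a_2=4, p_2 = 4*12 + 11 = 59, q_2 = 4*1 + 1 = 5.
  i=3: a_3=1, p_3 = 1*59 + 12 = 71, q_3 = 1*5 + 1 = 6.
Check: 71^2 - 140*6^2 = 5041 - 5040 = 1, so (x, y) = (71, 6) solves the equation, and by the theorem it is the least positive solution.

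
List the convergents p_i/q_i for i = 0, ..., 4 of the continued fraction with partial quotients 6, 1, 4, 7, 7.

6/1, 7/1, 34/5, 245/36, 1749/257

Using the convergent recurrence p_i = a_i*p_{i-1} + p_{i-2}, q_i = a_i*q_{i-1} + q_{i-2} with p_{-2}=0, p_{-1}=1, q_{-2}=1, q_{-1}=0:
  i=0: a_0=6, p_0 = 6*1 + 0 = 6, q_0 = 6*0 + 1 = 1.
  i=1: a_1=1, p_1 = 1*6 + 1 = 7, q_1 = 1*1 + 0 = 1.
  i=2: a_2=4, p_2 = 4*7 + 6 = 34, q_2 = 4*1 + 1 = 5.
  i=3: a_3=7, p_3 = 7*34 + 7 = 245, q_3 = 7*5 + 1 = 36.
  i=4: a_4=7, p_4 = 7*245 + 34 = 1749, q_4 = 7*36 + 5 = 257.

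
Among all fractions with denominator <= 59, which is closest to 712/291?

115/47

Expand x = 712/291 as a continued fraction with the Euclidean algorithm:
  712 = 2*291 + 130, so a_0 = 2.
  291 = 2*130 + 31, so a_1 = 2.
  130 = 4*31 + 6, so a_2 = 4.
  31 = 5*6 + 1, so a_3 = 5.
  6 = 6*1 + 0, so a_4 = 6.
so x = [2; 2, 4, 5, 6].
Convergents (p_i = a_i*p_{i-1} + p_{i-2}, q_i = a_i*q_{i-1} + q_{i-2} with p_{-2}=0, p_{-1}=1, q_{-2}=1, q_{-1}=0), until the denominator exceeds 59:
  i=0: a_0=2, p_0 = 2*1 + 0 = 2, q_0 = 2*0 + 1 = 1.
  i=1: a_1=2, p_1 = 2*2 + 1 = 5, q_1 = 2*1 + 0 = 2.
  i=2: a_2=4, p_2 = 4*5 + 2 = 22, q_2 = 4*2 + 1 = 9.
  i=3: a_3=5, p_3 = 5*22 + 5 = 115, q_3 = 5*9 + 2 = 47.
  i=4: a_4=6, p_4 = 6*115 + 22 = 712, q_4 = 6*47 + 9 = 291.
q_4 = 291 > 59, so the last convergent with denominator <= 59 is p_3/q_3 = 115/47.
The closest fraction with denominator <= 59 is either p_3/q_3 or the intermediate fraction (k*p_3 + p_2)/(k*q_3 + q_2) with the largest k >= 1 whose denominator stays <= 59; these approach x as k grows, and every other convergent or intermediate fraction in range is farther away.
Largest k: floor((59 - q_2)/q_3) = floor((59 - 9)/47) = 1.
That gives (1*115 + 22)/(1*47 + 9) = 137/56.
Compare the errors: |x - 115/47| = |712*47 - 115*291|/(291*47) = 1/13677, and |x - 137/56| = |712*56 - 137*291|/(291*56) = 5/16296.
Cross-multiplying, 1*16296 = 16296 < 68385 = 5*13677, so 1/13677 is smaller: the convergent 115/47 is closer to x than 137/56.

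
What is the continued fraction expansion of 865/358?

Run the Euclidean algorithm on 865 and 358; the successive quotients are the partial quotients a_0, a_1, ... (each step inverts the fractional part left over by the previous one):
  865 = 2*358 + 149, so a_0 = 2.
  358 = 2*149 + 60, so a_1 = 2.
  149 = 2*60 + 29, so a_2 = 2.
  60 = 2*29 + 2, so a_3 = 2.
  29 = 14*2 + 1, so a_4 = 14.
  2 = 2*1 + 0, so a_5 = 2.
The remainder reaches 0 after 6 divisions, so the expansion has 6 partial quotients, read off in order.

[2; 2, 2, 2, 14, 2]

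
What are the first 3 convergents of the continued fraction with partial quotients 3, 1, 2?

Using the convergent recurrence p_i = a_i*p_{i-1} + p_{i-2}, q_i = a_i*q_{i-1} + q_{i-2} with p_{-2}=0, p_{-1}=1, q_{-2}=1, q_{-1}=0:
  i=0: a_0=3, p_0 = 3*1 + 0 = 3, q_0 = 3*0 + 1 = 1.
  i=1: a_1=1, p_1 = 1*3 + 1 = 4, q_1 = 1*1 + 0 = 1.
  i=2: a_2=2, p_2 = 2*4 + 3 = 11, q_2 = 2*1 + 1 = 3.

3/1, 4/1, 11/3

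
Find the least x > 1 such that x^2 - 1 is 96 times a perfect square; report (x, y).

(x, y) = (49, 5)

First expand sqrt(96) as a continued fraction. With x_i = (sqrt(96) + m_i)/d_i and (m_0, d_0) = (0, 1): a_0 = floor(sqrt(96)) = 9, since 9^2 = 81 <= 96 < 100 = 10^2.
Iterate m_{i+1} = d_i*a_i - m_i, d_{i+1} = (96 - m_{i+1}^2)/d_i, a_{i+1} = floor((a_0 + m_{i+1})/d_{i+1}):
  m_1 = 1*9 - 0 = 9, d_1 = (96 - 9^2)/1 = 15/1 = 15, a_1 = floor((9 + 9)/15) = 1.
  m_2 = 15*1 - 9 = 6, d_2 = (96 - 6^2)/15 = 60/15 = 4, a_2 = floor((9 + 6)/4) = 3.
  m_3 = 4*3 - 6 = 6, d_3 = (96 - 6^2)/4 = 60/4 = 15, a_3 = floor((9 + 6)/15) = 1.
  m_4 = 15*1 - 6 = 9, d_4 = (96 - 9^2)/15 = 15/15 = 1, a_4 = floor((9 + 9)/1) = 18.
  m_5 = 1*18 - 9 = 9, d_5 = (96 - 9^2)/1 = 15/1 = 15: (m_5, d_5) = (m_1, d_1) = (9, 15), so from here the quotients repeat a_1, ..., a_4; the period length is 4.
So sqrt(96) = [9; (1, 3, 1, 18)] with period length k = 4.
k is even, so the fundamental solution of x^2 - 96y^2 = 1 is (p_{k-1}, q_{k-1}) = (p_3, q_3); compute convergents through index 3.
Convergents (p_i = a_i*p_{i-1} + p_{i-2}, q_i = a_i*q_{i-1} + q_{i-2} with p_{-2}=0, p_{-1}=1, q_{-2}=1, q_{-1}=0):
  i=0: a_0=9, p_0 = 9*1 + 0 = 9, q_0 = 9*0 + 1 = 1.
  i=1: a_1=1, p_1 = 1*9 + 1 = 10, q_1 = 1*1 + 0 = 1.
  i=2: a_2=3, p_2 = 3*10 + 9 = 39, q_2 = 3*1 + 1 = 4.
  i=3: a_3=1, p_3 = 1*39 + 10 = 49, q_3 = 1*4 + 1 = 5.
Check: 49^2 - 96*5^2 = 2401 - 2400 = 1, so (x, y) = (49, 5) solves the equation, and by the theorem it is the least positive solution.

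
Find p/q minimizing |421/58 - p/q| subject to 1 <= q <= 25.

167/23

Expand x = 421/58 as a continued fraction with the Euclidean algorithm:
  421 = 7*58 + 15, so a_0 = 7.
  58 = 3*15 + 13, so a_1 = 3.
  15 = 1*13 + 2, so a_2 = 1.
  13 = 6*2 + 1, so a_3 = 6.
  2 = 2*1 + 0, so a_4 = 2.
so x = [7; 3, 1, 6, 2].
Convergents (p_i = a_i*p_{i-1} + p_{i-2}, q_i = a_i*q_{i-1} + q_{i-2} with p_{-2}=0, p_{-1}=1, q_{-2}=1, q_{-1}=0), until the denominator exceeds 25:
  i=0: a_0=7, p_0 = 7*1 + 0 = 7, q_0 = 7*0 + 1 = 1.
  i=1: a_1=3, p_1 = 3*7 + 1 = 22, q_1 = 3*1 + 0 = 3.
  i=2: a_2=1, p_2 = 1*22 + 7 = 29, q_2 = 1*3 + 1 = 4.
  i=3: a_3=6, p_3 = 6*29 + 22 = 196, q_3 = 6*4 + 3 = 27.
q_3 = 27 > 25, so the last convergent with denominator <= 25 is p_2/q_2 = 29/4.
The closest fraction with denominator <= 25 is either p_2/q_2 or the intermediate fraction (k*p_2 + p_1)/(k*q_2 + q_1) with the largest k >= 1 whose denominator stays <= 25; these approach x as k grows, and every other convergent or intermediate fraction in range is farther away.
Largest k: floor((25 - q_1)/q_2) = floor((25 - 3)/4) = 5.
That gives (5*29 + 22)/(5*4 + 3) = 167/23.
Compare the errors: |x - 29/4| = |421*4 - 29*58|/(58*4) = 2/232, and |x - 167/23| = |421*23 - 167*58|/(58*23) = 3/1334.
Cross-multiplying, 3*232 = 696 < 2668 = 2*1334, so 3/1334 is smaller: the intermediate fraction 167/23 is closer to x than 29/4.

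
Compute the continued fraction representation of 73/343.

[0; 4, 1, 2, 3, 7]

Run the Euclidean algorithm on 73 and 343; the successive quotients are the partial quotients a_0, a_1, ... (each step inverts the fractional part left over by the previous one):
  73 = 0*343 + 73, so a_0 = 0.
  343 = 4*73 + 51, so a_1 = 4.
  73 = 1*51 + 22, so a_2 = 1.
  51 = 2*22 + 7, so a_3 = 2.
  22 = 3*7 + 1, so a_4 = 3.
  7 = 7*1 + 0, so a_5 = 7.
The remainder reaches 0 after 6 divisions, so the expansion has 6 partial quotients, read off in order.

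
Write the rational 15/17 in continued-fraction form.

Run the Euclidean algorithm on 15 and 17; the successive quotients are the partial quotients a_0, a_1, ... (each step inverts the fractional part left over by the previous one):
  15 = 0*17 + 15, so a_0 = 0.
  17 = 1*15 + 2, so a_1 = 1.
  15 = 7*2 + 1, so a_2 = 7.
  2 = 2*1 + 0, so a_3 = 2.
The remainder reaches 0 after 4 divisions, so the expansion has 4 partial quotients, read off in order.

[0; 1, 7, 2]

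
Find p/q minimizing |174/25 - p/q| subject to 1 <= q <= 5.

7/1

Expand x = 174/25 as a continued fraction with the Euclidean algorithm:
  174 = 6*25 + 24, so a_0 = 6.
  25 = 1*24 + 1, so a_1 = 1.
  24 = 24*1 + 0, so a_2 = 24.
so x = [6; 1, 24].
Convergents (p_i = a_i*p_{i-1} + p_{i-2}, q_i = a_i*q_{i-1} + q_{i-2} with p_{-2}=0, p_{-1}=1, q_{-2}=1, q_{-1}=0), until the denominator exceeds 5:
  i=0: a_0=6, p_0 = 6*1 + 0 = 6, q_0 = 6*0 + 1 = 1.
  i=1: a_1=1, p_1 = 1*6 + 1 = 7, q_1 = 1*1 + 0 = 1.
  i=2: a_2=24, p_2 = 24*7 + 6 = 174, q_2 = 24*1 + 1 = 25.
q_2 = 25 > 5, so the last convergent with denominator <= 5 is p_1/q_1 = 7/1.
The closest fraction with denominator <= 5 is either p_1/q_1 or the intermediate fraction (k*p_1 + p_0)/(k*q_1 + q_0) with the largest k >= 1 whose denominator stays <= 5; these approach x as k grows, and every other convergent or intermediate fraction in range is farther away.
Largest k: floor((5 - q_0)/q_1) = floor((5 - 1)/1) = 4.
That gives (4*7 + 6)/(4*1 + 1) = 34/5.
Compare the errors: |x - 7/1| = |174*1 - 7*25|/(25*1) = 1/25, and |x - 34/5| = |174*5 - 34*25|/(25*5) = 20/125.
Cross-multiplying, 1*125 = 125 < 500 = 20*25, so 1/25 is smaller: the convergent 7/1 is closer to x than 34/5.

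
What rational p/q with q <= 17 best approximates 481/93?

88/17

Expand x = 481/93 as a continued fraction with the Euclidean algorithm:
  481 = 5*93 + 16, so a_0 = 5.
  93 = 5*16 + 13, so a_1 = 5.
  16 = 1*13 + 3, so a_2 = 1.
  13 = 4*3 + 1, so a_3 = 4.
  3 = 3*1 + 0, so a_4 = 3.
so x = [5; 5, 1, 4, 3].
Convergents (p_i = a_i*p_{i-1} + p_{i-2}, q_i = a_i*q_{i-1} + q_{i-2} with p_{-2}=0, p_{-1}=1, q_{-2}=1, q_{-1}=0), until the denominator exceeds 17:
  i=0: a_0=5, p_0 = 5*1 + 0 = 5, q_0 = 5*0 + 1 = 1.
  i=1: a_1=5, p_1 = 5*5 + 1 = 26, q_1 = 5*1 + 0 = 5.
  i=2: a_2=1, p_2 = 1*26 + 5 = 31, q_2 = 1*5 + 1 = 6.
  i=3: a_3=4, p_3 = 4*31 + 26 = 150, q_3 = 4*6 + 5 = 29.
q_3 = 29 > 17, so the last convergent with denominator <= 17 is p_2/q_2 = 31/6.
The closest fraction with denominator <= 17 is either p_2/q_2 or the intermediate fraction (k*p_2 + p_1)/(k*q_2 + q_1) with the largest k >= 1 whose denominator stays <= 17; these approach x as k grows, and every other convergent or intermediate fraction in range is farther away.
Largest k: floor((17 - q_1)/q_2) = floor((17 - 5)/6) = 2.
That gives (2*31 + 26)/(2*6 + 5) = 88/17.
Compare the errors: |x - 31/6| = |481*6 - 31*93|/(93*6) = 3/558, and |x - 88/17| = |481*17 - 88*93|/(93*17) = 7/1581.
Cross-multiplying, 7*558 = 3906 < 4743 = 3*1581, so 7/1581 is smaller: the intermediate fraction 88/17 is closer to x than 31/6.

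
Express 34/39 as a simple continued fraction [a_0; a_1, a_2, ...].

[0; 1, 6, 1, 4]

Run the Euclidean algorithm on 34 and 39; the successive quotients are the partial quotients a_0, a_1, ... (each step inverts the fractional part left over by the previous one):
  34 = 0*39 + 34, so a_0 = 0.
  39 = 1*34 + 5, so a_1 = 1.
  34 = 6*5 + 4, so a_2 = 6.
  5 = 1*4 + 1, so a_3 = 1.
  4 = 4*1 + 0, so a_4 = 4.
The remainder reaches 0 after 5 divisions, so the expansion has 5 partial quotients, read off in order.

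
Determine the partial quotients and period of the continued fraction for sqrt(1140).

Write x_i = (sqrt(1140) + m_i)/d_i with (m_0, d_0) = (0, 1). a_0 = floor(sqrt(1140)) = 33, since 33^2 = 1089 <= 1140 < 1156 = 34^2.
Iterate m_{i+1} = d_i*a_i - m_i, d_{i+1} = (1140 - m_{i+1}^2)/d_i, a_{i+1} = floor((a_0 + m_{i+1})/d_{i+1}):
  m_1 = 1*33 - 0 = 33, d_1 = (1140 - 33^2)/1 = 51/1 = 51, a_1 = floor((33 + 33)/51) = 1.
  m_2 = 51*1 - 33 = 18, d_2 = (1140 - 18^2)/51 = 816/51 = 16, a_2 = floor((33 + 18)/16) = 3.
  m_3 = 16*3 - 18 = 30, d_3 = (1140 - 30^2)/16 = 240/16 = 15, a_3 = floor((33 + 30)/15) = 4.
  m_4 = 15*4 - 30 = 30, d_4 = (1140 - 30^2)/15 = 240/15 = 16, a_4 = floor((33 + 30)/16) = 3.
  m_5 = 16*3 - 30 = 18, d_5 = (1140 - 18^2)/16 = 816/16 = 51, a_5 = floor((33 + 18)/51) = 1.
  m_6 = 51*1 - 18 = 33, d_6 = (1140 - 33^2)/51 = 51/51 = 1, a_6 = floor((33 + 33)/1) = 66.
  m_7 = 1*66 - 33 = 33, d_7 = (1140 - 33^2)/1 = 51/1 = 51: (m_7, d_7) = (m_1, d_1) = (33, 51), so from here the quotients repeat a_1, ..., a_6; the period length is 6.
Hence the expansion of sqrt(1140) is a_0 = 33 followed by the repeating block 1, 3, 4, 3, 1, 66 (period 6).

[33; (1, 3, 4, 3, 1, 66)]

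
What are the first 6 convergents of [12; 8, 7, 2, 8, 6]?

Using the convergent recurrence p_i = a_i*p_{i-1} + p_{i-2}, q_i = a_i*q_{i-1} + q_{i-2} with p_{-2}=0, p_{-1}=1, q_{-2}=1, q_{-1}=0:
  i=0: a_0=12, p_0 = 12*1 + 0 = 12, q_0 = 12*0 + 1 = 1.
  i=1: a_1=8, p_1 = 8*12 + 1 = 97, q_1 = 8*1 + 0 = 8.
  i=2: a_2=7, p_2 = 7*97 + 12 = 691, q_2 = 7*8 + 1 = 57.
  i=3: a_3=2, p_3 = 2*691 + 97 = 1479, q_3 = 2*57 + 8 = 122.
  i=4: a_4=8, p_4 = 8*1479 + 691 = 12523, q_4 = 8*122 + 57 = 1033.
  i=5: a_5=6, p_5 = 6*12523 + 1479 = 76617, q_5 = 6*1033 + 122 = 6320.

12/1, 97/8, 691/57, 1479/122, 12523/1033, 76617/6320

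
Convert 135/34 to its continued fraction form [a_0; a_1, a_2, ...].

[3; 1, 33]

Run the Euclidean algorithm on 135 and 34; the successive quotients are the partial quotients a_0, a_1, ... (each step inverts the fractional part left over by the previous one):
  135 = 3*34 + 33, so a_0 = 3.
  34 = 1*33 + 1, so a_1 = 1.
  33 = 33*1 + 0, so a_2 = 33.
The remainder reaches 0 after 3 divisions, so the expansion has 3 partial quotients, read off in order.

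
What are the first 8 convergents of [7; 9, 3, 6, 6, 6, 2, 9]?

Using the convergent recurrence p_i = a_i*p_{i-1} + p_{i-2}, q_i = a_i*q_{i-1} + q_{i-2} with p_{-2}=0, p_{-1}=1, q_{-2}=1, q_{-1}=0:
  i=0: a_0=7, p_0 = 7*1 + 0 = 7, q_0 = 7*0 + 1 = 1.
  i=1: a_1=9, p_1 = 9*7 + 1 = 64, q_1 = 9*1 + 0 = 9.
  i=2: a_2=3, p_2 = 3*64 + 7 = 199, q_2 = 3*9 + 1 = 28.
  i=3: a_3=6, p_3 = 6*199 + 64 = 1258, q_3 = 6*28 + 9 = 177.
  i=4: a_4=6, p_4 = 6*1258 + 199 = 7747, q_4 = 6*177 + 28 = 1090.
  i=5: a_5=6, p_5 = 6*7747 + 1258 = 47740, q_5 = 6*1090 + 177 = 6717.
  i=6: a_6=2, p_6 = 2*47740 + 7747 = 103227, q_6 = 2*6717 + 1090 = 14524.
  i=7: a_7=9, p_7 = 9*103227 + 47740 = 976783, q_7 = 9*14524 + 6717 = 137433.

7/1, 64/9, 199/28, 1258/177, 7747/1090, 47740/6717, 103227/14524, 976783/137433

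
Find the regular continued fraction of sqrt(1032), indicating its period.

[32; (8, 64)]

Write x_i = (sqrt(1032) + m_i)/d_i with (m_0, d_0) = (0, 1). a_0 = floor(sqrt(1032)) = 32, since 32^2 = 1024 <= 1032 < 1089 = 33^2.
Iterate m_{i+1} = d_i*a_i - m_i, d_{i+1} = (1032 - m_{i+1}^2)/d_i, a_{i+1} = floor((a_0 + m_{i+1})/d_{i+1}):
  m_1 = 1*32 - 0 = 32, d_1 = (1032 - 32^2)/1 = 8/1 = 8, a_1 = floor((32 + 32)/8) = 8.
  m_2 = 8*8 - 32 = 32, d_2 = (1032 - 32^2)/8 = 8/8 = 1, a_2 = floor((32 + 32)/1) = 64.
  m_3 = 1*64 - 32 = 32, d_3 = (1032 - 32^2)/1 = 8/1 = 8: (m_3, d_3) = (m_1, d_1) = (32, 8), so from here the quotients repeat a_1, a_2; the period length is 2.
Hence the expansion of sqrt(1032) is a_0 = 32 followed by the repeating block 8, 64 (period 2).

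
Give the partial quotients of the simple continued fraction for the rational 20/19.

[1; 19]

Run the Euclidean algorithm on 20 and 19; the successive quotients are the partial quotients a_0, a_1, ... (each step inverts the fractional part left over by the previous one):
  20 = 1*19 + 1, so a_0 = 1.
  19 = 19*1 + 0, so a_1 = 19.
The remainder reaches 0 after 2 divisions, so the expansion has 2 partial quotients, read off in order.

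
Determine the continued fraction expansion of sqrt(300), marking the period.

[17; (3, 8, 3, 34)]

Write x_i = (sqrt(300) + m_i)/d_i with (m_0, d_0) = (0, 1). a_0 = floor(sqrt(300)) = 17, since 17^2 = 289 <= 300 < 324 = 18^2.
Iterate m_{i+1} = d_i*a_i - m_i, d_{i+1} = (300 - m_{i+1}^2)/d_i, a_{i+1} = floor((a_0 + m_{i+1})/d_{i+1}):
  m_1 = 1*17 - 0 = 17, d_1 = (300 - 17^2)/1 = 11/1 = 11, a_1 = floor((17 + 17)/11) = 3.
  m_2 = 11*3 - 17 = 16, d_2 = (300 - 16^2)/11 = 44/11 = 4, a_2 = floor((17 + 16)/4) = 8.
  m_3 = 4*8 - 16 = 16, d_3 = (300 - 16^2)/4 = 44/4 = 11, a_3 = floor((17 + 16)/11) = 3.
  m_4 = 11*3 - 16 = 17, d_4 = (300 - 17^2)/11 = 11/11 = 1, a_4 = floor((17 + 17)/1) = 34.
  m_5 = 1*34 - 17 = 17, d_5 = (300 - 17^2)/1 = 11/1 = 11: (m_5, d_5) = (m_1, d_1) = (17, 11), so from here the quotients repeat a_1, ..., a_4; the period length is 4.
Hence the expansion of sqrt(300) is a_0 = 17 followed by the repeating block 3, 8, 3, 34 (period 4).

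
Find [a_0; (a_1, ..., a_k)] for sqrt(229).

[15; (7, 1, 1, 7, 30)]

Write x_i = (sqrt(229) + m_i)/d_i with (m_0, d_0) = (0, 1). a_0 = floor(sqrt(229)) = 15, since 15^2 = 225 <= 229 < 256 = 16^2.
Iterate m_{i+1} = d_i*a_i - m_i, d_{i+1} = (229 - m_{i+1}^2)/d_i, a_{i+1} = floor((a_0 + m_{i+1})/d_{i+1}):
  m_1 = 1*15 - 0 = 15, d_1 = (229 - 15^2)/1 = 4/1 = 4, a_1 = floor((15 + 15)/4) = 7.
  m_2 = 4*7 - 15 = 13, d_2 = (229 - 13^2)/4 = 60/4 = 15, a_2 = floor((15 + 13)/15) = 1.
  m_3 = 15*1 - 13 = 2, d_3 = (229 - 2^2)/15 = 225/15 = 15, a_3 = floor((15 + 2)/15) = 1.
  m_4 = 15*1 - 2 = 13, d_4 = (229 - 13^2)/15 = 60/15 = 4, a_4 = floor((15 + 13)/4) = 7.
  m_5 = 4*7 - 13 = 15, d_5 = (229 - 15^2)/4 = 4/4 = 1, a_5 = floor((15 + 15)/1) = 30.
  m_6 = 1*30 - 15 = 15, d_6 = (229 - 15^2)/1 = 4/1 = 4: (m_6, d_6) = (m_1, d_1) = (15, 4), so from here the quotients repeat a_1, ..., a_5; the period length is 5.
Hence the expansion of sqrt(229) is a_0 = 15 followed by the repeating block 7, 1, 1, 7, 30 (period 5).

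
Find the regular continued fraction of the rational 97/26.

[3; 1, 2, 1, 2, 2]

Run the Euclidean algorithm on 97 and 26; the successive quotients are the partial quotients a_0, a_1, ... (each step inverts the fractional part left over by the previous one):
  97 = 3*26 + 19, so a_0 = 3.
  26 = 1*19 + 7, so a_1 = 1.
  19 = 2*7 + 5, so a_2 = 2.
  7 = 1*5 + 2, so a_3 = 1.
  5 = 2*2 + 1, so a_4 = 2.
  2 = 2*1 + 0, so a_5 = 2.
The remainder reaches 0 after 6 divisions, so the expansion has 6 partial quotients, read off in order.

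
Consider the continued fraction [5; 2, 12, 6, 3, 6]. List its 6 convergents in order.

Using the convergent recurrence p_i = a_i*p_{i-1} + p_{i-2}, q_i = a_i*q_{i-1} + q_{i-2} with p_{-2}=0, p_{-1}=1, q_{-2}=1, q_{-1}=0:
  i=0: a_0=5, p_0 = 5*1 + 0 = 5, q_0 = 5*0 + 1 = 1.
  i=1: a_1=2, p_1 = 2*5 + 1 = 11, q_1 = 2*1 + 0 = 2.
  i=2: a_2=12, p_2 = 12*11 + 5 = 137, q_2 = 12*2 + 1 = 25.
  i=3: a_3=6, p_3 = 6*137 + 11 = 833, q_3 = 6*25 + 2 = 152.
  i=4: a_4=3, p_4 = 3*833 + 137 = 2636, q_4 = 3*152 + 25 = 481.
  i=5: a_5=6, p_5 = 6*2636 + 833 = 16649, q_5 = 6*481 + 152 = 3038.

5/1, 11/2, 137/25, 833/152, 2636/481, 16649/3038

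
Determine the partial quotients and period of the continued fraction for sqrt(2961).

Write x_i = (sqrt(2961) + m_i)/d_i with (m_0, d_0) = (0, 1). a_0 = floor(sqrt(2961)) = 54, since 54^2 = 2916 <= 2961 < 3025 = 55^2.
Iterate m_{i+1} = d_i*a_i - m_i, d_{i+1} = (2961 - m_{i+1}^2)/d_i, a_{i+1} = floor((a_0 + m_{i+1})/d_{i+1}):
  m_1 = 1*54 - 0 = 54, d_1 = (2961 - 54^2)/1 = 45/1 = 45, a_1 = floor((54 + 54)/45) = 2.
  m_2 = 45*2 - 54 = 36, d_2 = (2961 - 36^2)/45 = 1665/45 = 37, a_2 = floor((54 + 36)/37) = 2.
  m_3 = 37*2 - 36 = 38, d_3 = (2961 - 38^2)/37 = 1517/37 = 41, a_3 = floor((54 + 38)/41) = 2.
  m_4 = 41*2 - 38 = 44, d_4 = (2961 - 44^2)/41 = 1025/41 = 25, a_4 = floor((54 + 44)/25) = 3.
  m_5 = 25*3 - 44 = 31, d_5 = (2961 - 31^2)/25 = 2000/25 = 80, a_5 = floor((54 + 31)/80) = 1.
  m_6 = 80*1 - 31 = 49, d_6 = (2961 - 49^2)/80 = 560/80 = 7, a_6 = floor((54 + 49)/7) = 14.
  m_7 = 7*14 - 49 = 49, d_7 = (2961 - 49^2)/7 = 560/7 = 80, a_7 = floor((54 + 49)/80) = 1.
  m_8 = 80*1 - 49 = 31, d_8 = (2961 - 31^2)/80 = 2000/80 = 25, a_8 = floor((54 + 31)/25) = 3.
  m_9 = 25*3 - 31 = 44, d_9 = (2961 - 44^2)/25 = 1025/25 = 41, a_9 = floor((54 + 44)/41) = 2.
  m_10 = 41*2 - 44 = 38, d_10 = (2961 - 38^2)/41 = 1517/41 = 37, a_10 = floor((54 + 38)/37) = 2.
  m_11 = 37*2 - 38 = 36, d_11 = (2961 - 36^2)/37 = 1665/37 = 45, a_11 = floor((54 + 36)/45) = 2.
  m_12 = 45*2 - 36 = 54, d_12 = (2961 - 54^2)/45 = 45/45 = 1, a_12 = floor((54 + 54)/1) = 108.
  m_13 = 1*108 - 54 = 54, d_13 = (2961 - 54^2)/1 = 45/1 = 45: (m_13, d_13) = (m_1, d_1) = (54, 45), so from here the quotients repeat a_1, ..., a_12; the period length is 12.
Hence the expansion of sqrt(2961) is a_0 = 54 followed by the repeating block 2, 2, 2, 3, 1, 14, 1, 3, 2, 2, 2, 108 (period 12).

[54; (2, 2, 2, 3, 1, 14, 1, 3, 2, 2, 2, 108)]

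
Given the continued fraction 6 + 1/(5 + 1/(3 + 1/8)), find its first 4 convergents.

Using the convergent recurrence p_i = a_i*p_{i-1} + p_{i-2}, q_i = a_i*q_{i-1} + q_{i-2} with p_{-2}=0, p_{-1}=1, q_{-2}=1, q_{-1}=0:
  i=0: a_0=6, p_0 = 6*1 + 0 = 6, q_0 = 6*0 + 1 = 1.
  i=1: a_1=5, p_1 = 5*6 + 1 = 31, q_1 = 5*1 + 0 = 5.
  i=2: a_2=3, p_2 = 3*31 + 6 = 99, q_2 = 3*5 + 1 = 16.
  i=3: a_3=8, p_3 = 8*99 + 31 = 823, q_3 = 8*16 + 5 = 133.

6/1, 31/5, 99/16, 823/133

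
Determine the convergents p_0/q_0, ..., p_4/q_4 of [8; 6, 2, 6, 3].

8/1, 49/6, 106/13, 685/84, 2161/265

Using the convergent recurrence p_i = a_i*p_{i-1} + p_{i-2}, q_i = a_i*q_{i-1} + q_{i-2} with p_{-2}=0, p_{-1}=1, q_{-2}=1, q_{-1}=0:
  i=0: a_0=8, p_0 = 8*1 + 0 = 8, q_0 = 8*0 + 1 = 1.
  i=1: a_1=6, p_1 = 6*8 + 1 = 49, q_1 = 6*1 + 0 = 6.
  i=2: a_2=2, p_2 = 2*49 + 8 = 106, q_2 = 2*6 + 1 = 13.
  i=3: a_3=6, p_3 = 6*106 + 49 = 685, q_3 = 6*13 + 6 = 84.
  i=4: a_4=3, p_4 = 3*685 + 106 = 2161, q_4 = 3*84 + 13 = 265.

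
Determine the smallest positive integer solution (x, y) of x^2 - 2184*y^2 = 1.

(x, y) = (701, 15)

First expand sqrt(2184) as a continued fraction. With x_i = (sqrt(2184) + m_i)/d_i and (m_0, d_0) = (0, 1): a_0 = floor(sqrt(2184)) = 46, since 46^2 = 2116 <= 2184 < 2209 = 47^2.
Iterate m_{i+1} = d_i*a_i - m_i, d_{i+1} = (2184 - m_{i+1}^2)/d_i, a_{i+1} = floor((a_0 + m_{i+1})/d_{i+1}):
  m_1 = 1*46 - 0 = 46, d_1 = (2184 - 46^2)/1 = 68/1 = 68, a_1 = floor((46 + 46)/68) = 1.
  m_2 = 68*1 - 46 = 22, d_2 = (2184 - 22^2)/68 = 1700/68 = 25, a_2 = floor((46 + 22)/25) = 2.
  m_3 = 25*2 - 22 = 28, d_3 = (2184 - 28^2)/25 = 1400/25 = 56, a_3 = floor((46 + 28)/56) = 1.
  m_4 = 56*1 - 28 = 28, d_4 = (2184 - 28^2)/56 = 1400/56 = 25, a_4 = floor((46 + 28)/25) = 2.
  m_5 = 25*2 - 28 = 22, d_5 = (2184 - 22^2)/25 = 1700/25 = 68, a_5 = floor((46 + 22)/68) = 1.
  m_6 = 68*1 - 22 = 46, d_6 = (2184 - 46^2)/68 = 68/68 = 1, a_6 = floor((46 + 46)/1) = 92.
  m_7 = 1*92 - 46 = 46, d_7 = (2184 - 46^2)/1 = 68/1 = 68: (m_7, d_7) = (m_1, d_1) = (46, 68), so from here the quotients repeat a_1, ..., a_6; the period length is 6.
So sqrt(2184) = [46; (1, 2, 1, 2, 1, 92)] with period length k = 6.
k is even, so the fundamental solution of x^2 - 2184y^2 = 1 is (p_{k-1}, q_{k-1}) = (p_5, q_5); compute convergents through index 5.
Convergents (p_i = a_i*p_{i-1} + p_{i-2}, q_i = a_i*q_{i-1} + q_{i-2} with p_{-2}=0, p_{-1}=1, q_{-2}=1, q_{-1}=0):
  i=0: a_0=46, p_0 = 46*1 + 0 = 46, q_0 = 46*0 + 1 = 1.
  i=1: a_1=1, p_1 = 1*46 + 1 = 47, q_1 = 1*1 + 0 = 1.
  i=2: a_2=2, p_2 = 2*47 + 46 = 140, q_2 = 2*1 + 1 = 3.
  i=3: a_3=1, p_3 = 1*140 + 47 = 187, q_3 = 1*3 + 1 = 4.
  i=4: a_4=2, p_4 = 2*187 + 140 = 514, q_4 = 2*4 + 3 = 11.
  i=5: a_5=1, p_5 = 1*514 + 187 = 701, q_5 = 1*11 + 4 = 15.
Check: 701^2 - 2184*15^2 = 491401 - 491400 = 1, so (x, y) = (701, 15) solves the equation, and by the theorem it is the least positive solution.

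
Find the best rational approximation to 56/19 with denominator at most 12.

35/12

Expand x = 56/19 as a continued fraction with the Euclidean algorithm:
  56 = 2*19 + 18, so a_0 = 2.
  19 = 1*18 + 1, so a_1 = 1.
  18 = 18*1 + 0, so a_2 = 18.
so x = [2; 1, 18].
Convergents (p_i = a_i*p_{i-1} + p_{i-2}, q_i = a_i*q_{i-1} + q_{i-2} with p_{-2}=0, p_{-1}=1, q_{-2}=1, q_{-1}=0), until the denominator exceeds 12:
  i=0: a_0=2, p_0 = 2*1 + 0 = 2, q_0 = 2*0 + 1 = 1.
  i=1: a_1=1, p_1 = 1*2 + 1 = 3, q_1 = 1*1 + 0 = 1.
  i=2: a_2=18, p_2 = 18*3 + 2 = 56, q_2 = 18*1 + 1 = 19.
q_2 = 19 > 12, so the last convergent with denominator <= 12 is p_1/q_1 = 3/1.
The closest fraction with denominator <= 12 is either p_1/q_1 or the intermediate fraction (k*p_1 + p_0)/(k*q_1 + q_0) with the largest k >= 1 whose denominator stays <= 12; these approach x as k grows, and every other convergent or intermediate fraction in range is farther away.
Largest k: floor((12 - q_0)/q_1) = floor((12 - 1)/1) = 11.
That gives (11*3 + 2)/(11*1 + 1) = 35/12.
Compare the errors: |x - 3/1| = |56*1 - 3*19|/(19*1) = 1/19, and |x - 35/12| = |56*12 - 35*19|/(19*12) = 7/228.
Cross-multiplying, 7*19 = 133 < 228 = 1*228, so 7/228 is smaller: the intermediate fraction 35/12 is closer to x than 3/1.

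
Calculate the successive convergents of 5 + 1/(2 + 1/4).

Using the convergent recurrence p_i = a_i*p_{i-1} + p_{i-2}, q_i = a_i*q_{i-1} + q_{i-2} with p_{-2}=0, p_{-1}=1, q_{-2}=1, q_{-1}=0:
  i=0: a_0=5, p_0 = 5*1 + 0 = 5, q_0 = 5*0 + 1 = 1.
  i=1: a_1=2, p_1 = 2*5 + 1 = 11, q_1 = 2*1 + 0 = 2.
  i=2: a_2=4, p_2 = 4*11 + 5 = 49, q_2 = 4*2 + 1 = 9.

5/1, 11/2, 49/9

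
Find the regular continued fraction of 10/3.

Run the Euclidean algorithm on 10 and 3; the successive quotients are the partial quotients a_0, a_1, ... (each step inverts the fractional part left over by the previous one):
  10 = 3*3 + 1, so a_0 = 3.
  3 = 3*1 + 0, so a_1 = 3.
The remainder reaches 0 after 2 divisions, so the expansion has 2 partial quotients, read off in order.

[3; 3]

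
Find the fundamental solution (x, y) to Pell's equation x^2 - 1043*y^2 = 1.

(x, y) = (576927, 17864)

First expand sqrt(1043) as a continued fraction. With x_i = (sqrt(1043) + m_i)/d_i and (m_0, d_0) = (0, 1): a_0 = floor(sqrt(1043)) = 32, since 32^2 = 1024 <= 1043 < 1089 = 33^2.
Iterate m_{i+1} = d_i*a_i - m_i, d_{i+1} = (1043 - m_{i+1}^2)/d_i, a_{i+1} = floor((a_0 + m_{i+1})/d_{i+1}):
  m_1 = 1*32 - 0 = 32, d_1 = (1043 - 32^2)/1 = 19/1 = 19, a_1 = floor((32 + 32)/19) = 3.
  m_2 = 19*3 - 32 = 25, d_2 = (1043 - 25^2)/19 = 418/19 = 22, a_2 = floor((32 + 25)/22) = 2.
  m_3 = 22*2 - 25 = 19, d_3 = (1043 - 19^2)/22 = 682/22 = 31, a_3 = floor((32 + 19)/31) = 1.
  m_4 = 31*1 - 19 = 12, d_4 = (1043 - 12^2)/31 = 899/31 = 29, a_4 = floor((32 + 12)/29) = 1.
  m_5 = 29*1 - 12 = 17, d_5 = (1043 - 17^2)/29 = 754/29 = 26, a_5 = floor((32 + 17)/26) = 1.
  m_6 = 26*1 - 17 = 9, d_6 = (1043 - 9^2)/26 = 962/26 = 37, a_6 = floor((32 + 9)/37) = 1.
  m_7 = 37*1 - 9 = 28, d_7 = (1043 - 28^2)/37 = 259/37 = 7, a_7 = floor((32 + 28)/7) = 8.
  m_8 = 7*8 - 28 = 28, d_8 = (1043 - 28^2)/7 = 259/7 = 37, a_8 = floor((32 + 28)/37) = 1.
  m_9 = 37*1 - 28 = 9, d_9 = (1043 - 9^2)/37 = 962/37 = 26, a_9 = floor((32 + 9)/26) = 1.
  m_10 = 26*1 - 9 = 17, d_10 = (1043 - 17^2)/26 = 754/26 = 29, a_10 = floor((32 + 17)/29) = 1.
  m_11 = 29*1 - 17 = 12, d_11 = (1043 - 12^2)/29 = 899/29 = 31, a_11 = floor((32 + 12)/31) = 1.
  m_12 = 31*1 - 12 = 19, d_12 = (1043 - 19^2)/31 = 682/31 = 22, a_12 = floor((32 + 19)/22) = 2.
  m_13 = 22*2 - 19 = 25, d_13 = (1043 - 25^2)/22 = 418/22 = 19, a_13 = floor((32 + 25)/19) = 3.
  m_14 = 19*3 - 25 = 32, d_14 = (1043 - 32^2)/19 = 19/19 = 1, a_14 = floor((32 + 32)/1) = 64.
  m_15 = 1*64 - 32 = 32, d_15 = (1043 - 32^2)/1 = 19/1 = 19: (m_15, d_15) = (m_1, d_1) = (32, 19), so from here the quotients repeat a_1, ..., a_14; the period length is 14.
So sqrt(1043) = [32; (3, 2, 1, 1, 1, 1, 8, 1, 1, 1, 1, 2, 3, 64)] with period length k = 14.
k is even, so the fundamental solution of x^2 - 1043y^2 = 1 is (p_{k-1}, q_{k-1}) = (p_13, q_13); compute convergents through index 13.
Convergents (p_i = a_i*p_{i-1} + p_{i-2}, q_i = a_i*q_{i-1} + q_{i-2} with p_{-2}=0, p_{-1}=1, q_{-2}=1, q_{-1}=0):
  i=0: a_0=32, p_0 = 32*1 + 0 = 32, q_0 = 32*0 + 1 = 1.
  i=1: a_1=3, p_1 = 3*32 + 1 = 97, q_1 = 3*1 + 0 = 3.
  i=2: a_2=2, p_2 = 2*97 + 32 = 226, q_2 = 2*3 + 1 = 7.
  i=3: a_3=1, p_3 = 1*226 + 97 = 323, q_3 = 1*7 + 3 = 10.
  i=4: a_4=1, p_4 = 1*323 + 226 = 549, q_4 = 1*10 + 7 = 17.
  i=5: a_5=1, p_5 = 1*549 + 323 = 872, q_5 = 1*17 + 10 = 27.
  i=6: a_6=1, p_6 = 1*872 + 549 = 1421, q_6 = 1*27 + 17 = 44.
  i=7: a_7=8, p_7 = 8*1421 + 872 = 12240, q_7 = 8*44 + 27 = 379.
  i=8: a_8=1, p_8 = 1*12240 + 1421 = 13661, q_8 = 1*379 + 44 = 423.
  i=9: a_9=1, p_9 = 1*13661 + 12240 = 25901, q_9 = 1*423 + 379 = 802.
  i=10: a_10=1, p_10 = 1*25901 + 13661 = 39562, q_10 = 1*802 + 423 = 1225.
  i=11: a_11=1, p_11 = 1*39562 + 25901 = 65463, q_11 = 1*1225 + 802 = 2027.
  i=12: a_12=2, p_12 = 2*65463 + 39562 = 170488, q_12 = 2*2027 + 1225 = 5279.
  i=13: a_13=3, p_13 = 3*170488 + 65463 = 576927, q_13 = 3*5279 + 2027 = 17864.
Check: 576927^2 - 1043*17864^2 = 332844763329 - 332844763328 = 1, so (x, y) = (576927, 17864) solves the equation, and by the theorem it is the least positive solution.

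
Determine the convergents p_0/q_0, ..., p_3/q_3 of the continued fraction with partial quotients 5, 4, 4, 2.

5/1, 21/4, 89/17, 199/38

Using the convergent recurrence p_i = a_i*p_{i-1} + p_{i-2}, q_i = a_i*q_{i-1} + q_{i-2} with p_{-2}=0, p_{-1}=1, q_{-2}=1, q_{-1}=0:
  i=0: a_0=5, p_0 = 5*1 + 0 = 5, q_0 = 5*0 + 1 = 1.
  i=1: a_1=4, p_1 = 4*5 + 1 = 21, q_1 = 4*1 + 0 = 4.
  i=2: a_2=4, p_2 = 4*21 + 5 = 89, q_2 = 4*4 + 1 = 17.
  i=3: a_3=2, p_3 = 2*89 + 21 = 199, q_3 = 2*17 + 4 = 38.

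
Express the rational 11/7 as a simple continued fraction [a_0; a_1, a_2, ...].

Run the Euclidean algorithm on 11 and 7; the successive quotients are the partial quotients a_0, a_1, ... (each step inverts the fractional part left over by the previous one):
  11 = 1*7 + 4, so a_0 = 1.
  7 = 1*4 + 3, so a_1 = 1.
  4 = 1*3 + 1, so a_2 = 1.
  3 = 3*1 + 0, so a_3 = 3.
The remainder reaches 0 after 4 divisions, so the expansion has 4 partial quotients, read off in order.

[1; 1, 1, 3]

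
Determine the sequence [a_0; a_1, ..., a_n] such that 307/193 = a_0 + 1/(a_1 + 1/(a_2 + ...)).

[1; 1, 1, 2, 3, 1, 8]

Run the Euclidean algorithm on 307 and 193; the successive quotients are the partial quotients a_0, a_1, ... (each step inverts the fractional part left over by the previous one):
  307 = 1*193 + 114, so a_0 = 1.
  193 = 1*114 + 79, so a_1 = 1.
  114 = 1*79 + 35, so a_2 = 1.
  79 = 2*35 + 9, so a_3 = 2.
  35 = 3*9 + 8, so a_4 = 3.
  9 = 1*8 + 1, so a_5 = 1.
  8 = 8*1 + 0, so a_6 = 8.
The remainder reaches 0 after 7 divisions, so the expansion has 7 partial quotients, read off in order.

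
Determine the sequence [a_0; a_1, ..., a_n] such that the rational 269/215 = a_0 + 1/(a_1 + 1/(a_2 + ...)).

[1; 3, 1, 53]

Run the Euclidean algorithm on 269 and 215; the successive quotients are the partial quotients a_0, a_1, ... (each step inverts the fractional part left over by the previous one):
  269 = 1*215 + 54, so a_0 = 1.
  215 = 3*54 + 53, so a_1 = 3.
  54 = 1*53 + 1, so a_2 = 1.
  53 = 53*1 + 0, so a_3 = 53.
The remainder reaches 0 after 4 divisions, so the expansion has 4 partial quotients, read off in order.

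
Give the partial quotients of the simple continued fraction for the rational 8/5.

Run the Euclidean algorithm on 8 and 5; the successive quotients are the partial quotients a_0, a_1, ... (each step inverts the fractional part left over by the previous one):
  8 = 1*5 + 3, so a_0 = 1.
  5 = 1*3 + 2, so a_1 = 1.
  3 = 1*2 + 1, so a_2 = 1.
  2 = 2*1 + 0, so a_3 = 2.
The remainder reaches 0 after 4 divisions, so the expansion has 4 partial quotients, read off in order.

[1; 1, 1, 2]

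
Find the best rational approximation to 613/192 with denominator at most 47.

83/26

Expand x = 613/192 as a continued fraction with the Euclidean algorithm:
  613 = 3*192 + 37, so a_0 = 3.
  192 = 5*37 + 7, so a_1 = 5.
  37 = 5*7 + 2, so a_2 = 5.
  7 = 3*2 + 1, so a_3 = 3.
  2 = 2*1 + 0, so a_4 = 2.
so x = [3; 5, 5, 3, 2].
Convergents (p_i = a_i*p_{i-1} + p_{i-2}, q_i = a_i*q_{i-1} + q_{i-2} with p_{-2}=0, p_{-1}=1, q_{-2}=1, q_{-1}=0), until the denominator exceeds 47:
  i=0: a_0=3, p_0 = 3*1 + 0 = 3, q_0 = 3*0 + 1 = 1.
  i=1: a_1=5, p_1 = 5*3 + 1 = 16, q_1 = 5*1 + 0 = 5.
  i=2: a_2=5, p_2 = 5*16 + 3 = 83, q_2 = 5*5 + 1 = 26.
  i=3: a_3=3, p_3 = 3*83 + 16 = 265, q_3 = 3*26 + 5 = 83.
q_3 = 83 > 47, so the last convergent with denominator <= 47 is p_2/q_2 = 83/26.
The closest fraction with denominator <= 47 is either p_2/q_2 or the intermediate fraction (k*p_2 + p_1)/(k*q_2 + q_1) with the largest k >= 1 whose denominator stays <= 47; these approach x as k grows, and every other convergent or intermediate fraction in range is farther away.
Largest k: floor((47 - q_1)/q_2) = floor((47 - 5)/26) = 1.
That gives (1*83 + 16)/(1*26 + 5) = 99/31.
Compare the errors: |x - 83/26| = |613*26 - 83*192|/(192*26) = 2/4992, and |x - 99/31| = |613*31 - 99*192|/(192*31) = 5/5952.
Cross-multiplying, 2*5952 = 11904 < 24960 = 5*4992, so 2/4992 is smaller: the convergent 83/26 is closer to x than 99/31.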